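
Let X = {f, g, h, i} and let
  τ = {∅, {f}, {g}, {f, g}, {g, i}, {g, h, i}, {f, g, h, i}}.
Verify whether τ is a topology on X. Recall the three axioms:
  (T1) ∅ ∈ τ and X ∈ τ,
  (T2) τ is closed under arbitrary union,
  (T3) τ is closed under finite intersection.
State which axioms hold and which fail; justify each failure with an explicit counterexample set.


τ is NOT a topology on X.

Axiom (T1): ∅ ∈ τ? Yes; X ∈ τ? Yes.
Axiom (T2/T3): check pairwise unions and intersections of members of τ.
Counterexample for (T2): {f} ∪ {g, i} = {f, g, i} ∉ τ. Therefore τ is NOT a topology.


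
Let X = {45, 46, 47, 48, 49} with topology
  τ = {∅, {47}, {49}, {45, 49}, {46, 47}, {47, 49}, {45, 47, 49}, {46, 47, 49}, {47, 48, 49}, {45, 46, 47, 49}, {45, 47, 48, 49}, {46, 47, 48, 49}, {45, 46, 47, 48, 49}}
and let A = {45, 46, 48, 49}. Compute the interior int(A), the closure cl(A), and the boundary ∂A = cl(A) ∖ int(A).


int(A) = {45, 49}, cl(A) = {45, 46, 48, 49}, ∂A = {46, 48}.

Closed sets in (X, τ) are complements of opens:
  closed(X, τ) = {∅, {45}, {46}, {48}, {45, 46}, {45, 48}, {46, 48}, {45, 46, 48}, {45, 48, 49}, {46, 47, 48}, {45, 46, 47, 48}, {45, 46, 48, 49}, {45, 46, 47, 48, 49}}.
int(A) = ⋃ {U ∈ τ : U ⊆ A}. Opens contained in A: ∅, {49}, {45, 49}.
Taking the union of these: int(A) = {45, 49}.
cl(A) = ⋂ {C closed : A ⊆ C}. Closed sets containing A: {45, 46, 48, 49}, {45, 46, 47, 48, 49}.
Intersecting these: cl(A) = {45, 46, 48, 49}.
∂A = cl(A) ∖ int(A) = {45, 46, 48, 49} ∖ {45, 49} = {46, 48}.


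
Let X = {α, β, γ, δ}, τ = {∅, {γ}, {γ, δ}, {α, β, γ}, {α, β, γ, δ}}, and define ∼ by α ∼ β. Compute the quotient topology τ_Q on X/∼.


X/∼ = {[α=β], [γ], [δ]}; |τ_Q| = 5.

Equivalence classes: [α=β], [γ], [δ].
Quotient map π: X → X/∼ sends α ↦ [α=β], β ↦ [α=β], γ ↦ [γ], δ ↦ [δ].
For each subset V ⊆ X/∼, compute π^{-1}(V) ⊆ X and check whether π^{-1}(V) ∈ τ. V is open in τ_Q iff π^{-1}(V) ∈ τ.
  V = {}: π^{-1}(V) = ∅ ∈ τ ✓.
  V = {[α=β]}: π^{-1}(V) = {α, β} ∉ τ ✗.
  V = {[γ]}: π^{-1}(V) = {γ} ∈ τ ✓.
  V = {[α=β], [γ]}: π^{-1}(V) = {α, β, γ} ∈ τ ✓.
  V = {[δ]}: π^{-1}(V) = {δ} ∉ τ ✗.
  V = {[α=β], [δ]}: π^{-1}(V) = {α, β, δ} ∉ τ ✗.
  V = {[γ], [δ]}: π^{-1}(V) = {γ, δ} ∈ τ ✓.
  V = {[α=β], [γ], [δ]}: π^{-1}(V) = {α, β, γ, δ} ∈ τ ✓.
Open sets in the quotient: τ_Q = {{}, {[γ]}, {[α=β], [γ]}, {[γ], [δ]}, {[α=β], [γ], [δ]}} (5 elements).


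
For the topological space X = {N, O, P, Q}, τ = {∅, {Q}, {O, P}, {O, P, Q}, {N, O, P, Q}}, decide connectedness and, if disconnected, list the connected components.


(X, τ) is connected.

Find clopen sets (U ∈ τ with X ∖ U ∈ τ):
  U = ∅, X ∖ U = {N, O, P, Q} — both open, so U is clopen.
  U = {N, O, P, Q}, X ∖ U = ∅ — both open, so U is clopen.
Only trivial clopens (∅ and X) exist, so (X, τ) is connected.
Compute connected components by grouping points that agree on all clopens:
  component: {N, O, P, Q}


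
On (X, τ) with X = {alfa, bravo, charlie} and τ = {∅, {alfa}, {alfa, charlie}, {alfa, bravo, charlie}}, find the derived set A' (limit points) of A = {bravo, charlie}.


A' = {bravo}

For each x ∈ X, list the open sets U ∈ τ with x ∈ U, then check whether U ∩ (A ∖ {x}) ≠ ∅ for every such U.
  x = alfa: open {alfa} ∋ x has {alfa} ∩ (A ∖ {alfa}) = ∅, so x is NOT a limit point.
  x = bravo: opens ∋ x are {alfa, bravo, charlie}; each meets A ∖ {bravo}, so x IS a limit point.
  x = charlie: open {alfa, charlie} ∋ x has {alfa, charlie} ∩ (A ∖ {charlie}) = ∅, so x is NOT a limit point.
Collecting: A' = {bravo}.


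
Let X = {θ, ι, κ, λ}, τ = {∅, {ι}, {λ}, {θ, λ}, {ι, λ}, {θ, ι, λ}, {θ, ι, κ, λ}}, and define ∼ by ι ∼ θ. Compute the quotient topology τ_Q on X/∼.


X/∼ = {[θ=ι], [κ], [λ]}; |τ_Q| = 4.

Equivalence classes: [θ=ι], [κ], [λ].
Quotient map π: X → X/∼ sends θ ↦ [θ=ι], ι ↦ [θ=ι], κ ↦ [κ], λ ↦ [λ].
For each subset V ⊆ X/∼, compute π^{-1}(V) ⊆ X and check whether π^{-1}(V) ∈ τ. V is open in τ_Q iff π^{-1}(V) ∈ τ.
  V = {}: π^{-1}(V) = ∅ ∈ τ ✓.
  V = {[θ=ι]}: π^{-1}(V) = {θ, ι} ∉ τ ✗.
  V = {[κ]}: π^{-1}(V) = {κ} ∉ τ ✗.
  V = {[θ=ι], [κ]}: π^{-1}(V) = {θ, ι, κ} ∉ τ ✗.
  V = {[λ]}: π^{-1}(V) = {λ} ∈ τ ✓.
  V = {[θ=ι], [λ]}: π^{-1}(V) = {θ, ι, λ} ∈ τ ✓.
  V = {[κ], [λ]}: π^{-1}(V) = {κ, λ} ∉ τ ✗.
  V = {[θ=ι], [κ], [λ]}: π^{-1}(V) = {θ, ι, κ, λ} ∈ τ ✓.
Open sets in the quotient: τ_Q = {{}, {[λ]}, {[θ=ι], [λ]}, {[θ=ι], [κ], [λ]}} (4 elements).


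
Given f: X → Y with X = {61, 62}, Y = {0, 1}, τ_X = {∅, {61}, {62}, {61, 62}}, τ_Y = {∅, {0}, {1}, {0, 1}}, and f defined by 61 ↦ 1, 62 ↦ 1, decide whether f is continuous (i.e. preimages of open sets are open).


f IS continuous.

Compute f^{-1}(U) for each U ∈ τ_Y:
  U = ∅: f^{-1}(U) = ∅ ∈ τ_X ✓.
  U = {0}: f^{-1}(U) = ∅ ∈ τ_X ✓.
  U = {1}: f^{-1}(U) = {61, 62} ∈ τ_X ✓.
  U = {0, 1}: f^{-1}(U) = {61, 62} ∈ τ_X ✓.
Every preimage lies in τ_X, so f IS continuous.


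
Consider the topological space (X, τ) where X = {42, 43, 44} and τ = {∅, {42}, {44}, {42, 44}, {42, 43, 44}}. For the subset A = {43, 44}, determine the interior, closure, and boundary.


int(A) = {44}, cl(A) = {43, 44}, ∂A = {43}.

Closed sets in (X, τ) are complements of opens:
  closed(X, τ) = {∅, {43}, {42, 43}, {43, 44}, {42, 43, 44}}.
int(A) = ⋃ {U ∈ τ : U ⊆ A}. Opens contained in A: ∅, {44}.
Taking the union of these: int(A) = {44}.
cl(A) = ⋂ {C closed : A ⊆ C}. Closed sets containing A: {43, 44}, {42, 43, 44}.
Intersecting these: cl(A) = {43, 44}.
∂A = cl(A) ∖ int(A) = {43, 44} ∖ {44} = {43}.


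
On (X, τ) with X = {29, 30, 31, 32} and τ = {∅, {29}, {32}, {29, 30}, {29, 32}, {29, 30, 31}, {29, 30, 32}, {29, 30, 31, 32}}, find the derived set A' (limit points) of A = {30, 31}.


A' = {31}

For each x ∈ X, list the open sets U ∈ τ with x ∈ U, then check whether U ∩ (A ∖ {x}) ≠ ∅ for every such U.
  x = 29: open {29} ∋ x has {29} ∩ (A ∖ {29}) = ∅, so x is NOT a limit point.
  x = 30: open {29, 30} ∋ x has {29, 30} ∩ (A ∖ {30}) = ∅, so x is NOT a limit point.
  x = 31: opens ∋ x are {29, 30, 31}, {29, 30, 31, 32}; each meets A ∖ {31}, so x IS a limit point.
  x = 32: open {32} ∋ x has {32} ∩ (A ∖ {32}) = ∅, so x is NOT a limit point.
Collecting: A' = {31}.


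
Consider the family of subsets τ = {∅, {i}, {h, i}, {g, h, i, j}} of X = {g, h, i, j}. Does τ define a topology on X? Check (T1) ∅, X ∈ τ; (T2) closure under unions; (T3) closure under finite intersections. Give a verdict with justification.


τ IS a topology on X.

Axiom (T1): ∅ ∈ τ? Yes; X ∈ τ? Yes.
Axiom (T2/T3): check pairwise unions and intersections of members of τ.
All pairwise intersections and unions checked — each lies in τ. Therefore τ satisfies (T1), (T2), (T3): it IS a topology on X.


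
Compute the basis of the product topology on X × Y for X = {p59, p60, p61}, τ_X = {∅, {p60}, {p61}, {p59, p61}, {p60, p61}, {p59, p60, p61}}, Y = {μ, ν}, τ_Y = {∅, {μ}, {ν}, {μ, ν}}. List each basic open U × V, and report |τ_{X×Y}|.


Basis B = {∅ × ∅, {p60} × {μ}, {p60} × {ν}, {p61} × {μ}, {p61} × {ν}, {p59, p61} × {μ}, {p59, p61} × {ν}, {p60} × {μ, ν}, {p60, p61} × {μ}, {p60, p61} × {ν}, {p61} × {μ, ν}, {p59, p60, p61} × {μ}, {p59, p60, p61} × {ν}, {p59, p61} × {μ, ν}, {p60, p61} × {μ, ν}, {p59, p60, p61} × {μ, ν}}; |τ_{X×Y}| = 36.

Enumerate products U × V with U ∈ τ_X, V ∈ τ_Y (deduplicated):
  ∅ × ∅ = {} (∅)
  {p60} × {μ} = {(p60,μ)}
  {p60} × {ν} = {(p60,ν)}
  {p61} × {μ} = {(p61,μ)}
  {p61} × {ν} = {(p61,ν)}
  {p59, p61} × {μ} = {(p59,μ), (p61,μ)}
  {p59, p61} × {ν} = {(p59,ν), (p61,ν)}
  {p60} × {μ, ν} = {(p60,μ), (p60,ν)}
  {p60, p61} × {μ} = {(p60,μ), (p61,μ)}
  {p60, p61} × {ν} = {(p60,ν), (p61,ν)}
  {p61} × {μ, ν} = {(p61,μ), (p61,ν)}
  {p59, p60, p61} × {μ} = {(p59,μ), (p60,μ), (p61,μ)}
  {p59, p60, p61} × {ν} = {(p59,ν), (p60,ν), (p61,ν)}
  {p59, p61} × {μ, ν} = {(p59,μ), (p59,ν), (p61,μ), (p61,ν)}
  {p60, p61} × {μ, ν} = {(p60,μ), (p60,ν), (p61,μ), (p61,ν)}
  {p59, p60, p61} × {μ, ν} = {(p59,μ), (p59,ν), (p60,μ), (p60,ν), (p61,μ), (p61,ν)}
These 16 distinct sets form the basis B.
Close under arbitrary unions to get τ_{X×Y}; counting gives |τ_{X×Y}| = 36.


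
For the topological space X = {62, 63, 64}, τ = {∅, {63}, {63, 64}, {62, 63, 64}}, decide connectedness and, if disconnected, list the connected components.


(X, τ) is connected.

Find clopen sets (U ∈ τ with X ∖ U ∈ τ):
  U = ∅, X ∖ U = {62, 63, 64} — both open, so U is clopen.
  U = {62, 63, 64}, X ∖ U = ∅ — both open, so U is clopen.
Only trivial clopens (∅ and X) exist, so (X, τ) is connected.
Compute connected components by grouping points that agree on all clopens:
  component: {62, 63, 64}


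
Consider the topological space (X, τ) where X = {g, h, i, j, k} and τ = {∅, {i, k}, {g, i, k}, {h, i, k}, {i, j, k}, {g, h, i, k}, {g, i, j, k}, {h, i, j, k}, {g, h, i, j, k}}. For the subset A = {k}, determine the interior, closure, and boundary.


int(A) = ∅, cl(A) = {g, h, i, j, k}, ∂A = {g, h, i, j, k}.

Closed sets in (X, τ) are complements of opens:
  closed(X, τ) = {∅, {g}, {h}, {j}, {g, h}, {g, j}, {h, j}, {g, h, j}, {g, h, i, j, k}}.
int(A) = ⋃ {U ∈ τ : U ⊆ A}. Opens contained in A: ∅.
Taking the union of these: int(A) = ∅.
cl(A) = ⋂ {C closed : A ⊆ C}. Closed sets containing A: {g, h, i, j, k}.
Intersecting these: cl(A) = {g, h, i, j, k}.
∂A = cl(A) ∖ int(A) = {g, h, i, j, k} ∖ ∅ = {g, h, i, j, k}.


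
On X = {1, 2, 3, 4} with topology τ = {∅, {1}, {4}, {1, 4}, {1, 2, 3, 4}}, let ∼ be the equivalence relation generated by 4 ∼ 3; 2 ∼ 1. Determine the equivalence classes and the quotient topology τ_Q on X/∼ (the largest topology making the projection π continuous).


X/∼ = {[1=2], [3=4]}; |τ_Q| = 2.

Equivalence classes: [1=2], [3=4].
Quotient map π: X → X/∼ sends 1 ↦ [1=2], 2 ↦ [1=2], 3 ↦ [3=4], 4 ↦ [3=4].
For each subset V ⊆ X/∼, compute π^{-1}(V) ⊆ X and check whether π^{-1}(V) ∈ τ. V is open in τ_Q iff π^{-1}(V) ∈ τ.
  V = {}: π^{-1}(V) = ∅ ∈ τ ✓.
  V = {[1=2]}: π^{-1}(V) = {1, 2} ∉ τ ✗.
  V = {[3=4]}: π^{-1}(V) = {3, 4} ∉ τ ✗.
  V = {[1=2], [3=4]}: π^{-1}(V) = {1, 2, 3, 4} ∈ τ ✓.
Open sets in the quotient: τ_Q = {{}, {[1=2], [3=4]}} (2 elements).


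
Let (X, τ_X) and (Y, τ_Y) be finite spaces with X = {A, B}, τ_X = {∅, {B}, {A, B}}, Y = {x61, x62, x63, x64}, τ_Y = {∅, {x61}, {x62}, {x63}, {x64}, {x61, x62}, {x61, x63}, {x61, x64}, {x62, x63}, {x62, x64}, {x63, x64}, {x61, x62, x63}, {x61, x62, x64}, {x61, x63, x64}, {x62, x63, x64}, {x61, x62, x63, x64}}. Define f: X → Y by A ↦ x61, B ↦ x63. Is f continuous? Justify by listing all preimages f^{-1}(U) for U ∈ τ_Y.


f is NOT continuous.

Compute f^{-1}(U) for each U ∈ τ_Y:
  U = ∅: f^{-1}(U) = ∅ ∈ τ_X ✓.
  U = {x61}: f^{-1}(U) = {A} ∉ τ_X ✗.
  U = {x62}: f^{-1}(U) = ∅ ∈ τ_X ✓.
  U = {x63}: f^{-1}(U) = {B} ∈ τ_X ✓.
  U = {x64}: f^{-1}(U) = ∅ ∈ τ_X ✓.
  U = {x61, x62}: f^{-1}(U) = {A} ∉ τ_X ✗.
  U = {x61, x63}: f^{-1}(U) = {A, B} ∈ τ_X ✓.
  U = {x61, x64}: f^{-1}(U) = {A} ∉ τ_X ✗.
  U = {x62, x63}: f^{-1}(U) = {B} ∈ τ_X ✓.
  U = {x62, x64}: f^{-1}(U) = ∅ ∈ τ_X ✓.
  U = {x63, x64}: f^{-1}(U) = {B} ∈ τ_X ✓.
  U = {x61, x62, x63}: f^{-1}(U) = {A, B} ∈ τ_X ✓.
  U = {x61, x62, x64}: f^{-1}(U) = {A} ∉ τ_X ✗.
  U = {x61, x63, x64}: f^{-1}(U) = {A, B} ∈ τ_X ✓.
  U = {x62, x63, x64}: f^{-1}(U) = {B} ∈ τ_X ✓.
  U = {x61, x62, x63, x64}: f^{-1}(U) = {A, B} ∈ τ_X ✓.
Found U = {x61} with f^{-1}(U) = {A} not in τ_X. Therefore f is NOT continuous.


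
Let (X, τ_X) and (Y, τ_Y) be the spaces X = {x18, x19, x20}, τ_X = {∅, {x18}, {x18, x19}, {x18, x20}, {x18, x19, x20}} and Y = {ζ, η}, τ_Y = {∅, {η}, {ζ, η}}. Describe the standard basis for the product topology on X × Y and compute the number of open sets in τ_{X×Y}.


Basis B = {∅ × ∅, {x18} × {η}, {x18} × {ζ, η}, {x18, x19} × {η}, {x18, x20} × {η}, {x18, x19, x20} × {η}, {x18, x19} × {ζ, η}, {x18, x20} × {ζ, η}, {x18, x19, x20} × {ζ, η}}; |τ_{X×Y}| = 14.

Enumerate products U × V with U ∈ τ_X, V ∈ τ_Y (deduplicated):
  ∅ × ∅ = {} (∅)
  {x18} × {η} = {(x18,η)}
  {x18} × {ζ, η} = {(x18,ζ), (x18,η)}
  {x18, x19} × {η} = {(x18,η), (x19,η)}
  {x18, x20} × {η} = {(x18,η), (x20,η)}
  {x18, x19, x20} × {η} = {(x18,η), (x19,η), (x20,η)}
  {x18, x19} × {ζ, η} = {(x18,ζ), (x18,η), (x19,ζ), (x19,η)}
  {x18, x20} × {ζ, η} = {(x18,ζ), (x18,η), (x20,ζ), (x20,η)}
  {x18, x19, x20} × {ζ, η} = {(x18,ζ), (x18,η), (x19,ζ), (x19,η), (x20,ζ), (x20,η)}
These 9 distinct sets form the basis B.
Close under arbitrary unions to get τ_{X×Y}; counting gives |τ_{X×Y}| = 14.


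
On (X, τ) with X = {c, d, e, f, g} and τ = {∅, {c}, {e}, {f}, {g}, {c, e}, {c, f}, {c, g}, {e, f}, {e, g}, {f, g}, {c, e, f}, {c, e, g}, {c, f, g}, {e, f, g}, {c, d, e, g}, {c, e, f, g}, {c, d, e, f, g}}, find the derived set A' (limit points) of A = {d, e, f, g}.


A' = {d}

For each x ∈ X, list the open sets U ∈ τ with x ∈ U, then check whether U ∩ (A ∖ {x}) ≠ ∅ for every such U.
  x = c: open {c} ∋ x has {c} ∩ (A ∖ {c}) = ∅, so x is NOT a limit point.
  x = d: opens ∋ x are {c, d, e, g}, {c, d, e, f, g}; each meets A ∖ {d}, so x IS a limit point.
  x = e: open {e} ∋ x has {e} ∩ (A ∖ {e}) = ∅, so x is NOT a limit point.
  x = f: open {f} ∋ x has {f} ∩ (A ∖ {f}) = ∅, so x is NOT a limit point.
  x = g: open {g} ∋ x has {g} ∩ (A ∖ {g}) = ∅, so x is NOT a limit point.
Collecting: A' = {d}.


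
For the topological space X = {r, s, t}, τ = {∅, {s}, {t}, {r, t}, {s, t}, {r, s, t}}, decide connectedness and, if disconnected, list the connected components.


(X, τ) is disconnected; components = [{s}, {r, t}].

Find clopen sets (U ∈ τ with X ∖ U ∈ τ):
  U = ∅, X ∖ U = {r, s, t} — both open, so U is clopen.
  U = {s}, X ∖ U = {r, t} — both open, so U is clopen.
  U = {r, t}, X ∖ U = {s} — both open, so U is clopen.
  U = {r, s, t}, X ∖ U = ∅ — both open, so U is clopen.
Nontrivial clopen(s) exist: e.g. {s}. So (X, τ) is disconnected.
Compute connected components by grouping points that agree on all clopens:
  component: {s}
  component: {r, t}


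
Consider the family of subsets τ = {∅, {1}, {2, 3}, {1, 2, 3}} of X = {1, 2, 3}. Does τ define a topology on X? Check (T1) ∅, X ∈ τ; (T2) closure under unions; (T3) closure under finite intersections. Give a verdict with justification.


τ IS a topology on X.

Axiom (T1): ∅ ∈ τ? Yes; X ∈ τ? Yes.
Axiom (T2/T3): check pairwise unions and intersections of members of τ.
All pairwise intersections and unions checked — each lies in τ. Therefore τ satisfies (T1), (T2), (T3): it IS a topology on X.


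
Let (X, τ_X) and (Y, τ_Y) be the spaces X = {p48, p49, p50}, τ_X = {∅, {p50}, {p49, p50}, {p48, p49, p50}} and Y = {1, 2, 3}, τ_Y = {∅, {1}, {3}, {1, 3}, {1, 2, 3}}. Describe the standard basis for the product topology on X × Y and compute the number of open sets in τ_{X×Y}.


Basis B = {∅ × ∅, {p50} × {1}, {p50} × {3}, {p49, p50} × {1}, {p49, p50} × {3}, {p50} × {1, 3}, {p48, p49, p50} × {1}, {p48, p49, p50} × {3}, {p50} × {1, 2, 3}, {p49, p50} × {1, 3}, {p48, p49, p50} × {1, 3}, {p49, p50} × {1, 2, 3}, {p48, p49, p50} × {1, 2, 3}}; |τ_{X×Y}| = 30.

Enumerate products U × V with U ∈ τ_X, V ∈ τ_Y (deduplicated):
  ∅ × ∅ = {} (∅)
  {p50} × {1} = {(p50,1)}
  {p50} × {3} = {(p50,3)}
  {p49, p50} × {1} = {(p49,1), (p50,1)}
  {p49, p50} × {3} = {(p49,3), (p50,3)}
  {p50} × {1, 3} = {(p50,1), (p50,3)}
  {p48, p49, p50} × {1} = {(p48,1), (p49,1), (p50,1)}
  {p48, p49, p50} × {3} = {(p48,3), (p49,3), (p50,3)}
  {p50} × {1, 2, 3} = {(p50,1), (p50,2), (p50,3)}
  {p49, p50} × {1, 3} = {(p49,1), (p49,3), (p50,1), (p50,3)}
  {p48, p49, p50} × {1, 3} = {(p48,1), (p48,3), (p49,1), (p49,3), (p50,1), (p50,3)}
  {p49, p50} × {1, 2, 3} = {(p49,1), (p49,2), (p49,3), (p50,1), (p50,2), (p50,3)}
  {p48, p49, p50} × {1, 2, 3} = {(p48,1), (p48,2), (p48,3), (p49,1), (p49,2), (p49,3), (p50,1), (p50,2), (p50,3)}
These 13 distinct sets form the basis B.
Close under arbitrary unions to get τ_{X×Y}; counting gives |τ_{X×Y}| = 30.


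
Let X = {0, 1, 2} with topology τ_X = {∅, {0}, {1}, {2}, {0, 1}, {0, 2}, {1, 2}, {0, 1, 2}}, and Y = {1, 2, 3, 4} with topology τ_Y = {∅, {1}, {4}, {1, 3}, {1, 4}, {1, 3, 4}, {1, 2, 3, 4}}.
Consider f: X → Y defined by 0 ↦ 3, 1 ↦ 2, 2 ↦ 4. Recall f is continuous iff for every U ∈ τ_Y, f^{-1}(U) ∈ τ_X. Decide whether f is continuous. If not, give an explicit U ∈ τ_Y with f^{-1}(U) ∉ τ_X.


f IS continuous.

Compute f^{-1}(U) for each U ∈ τ_Y:
  U = ∅: f^{-1}(U) = ∅ ∈ τ_X ✓.
  U = {1}: f^{-1}(U) = ∅ ∈ τ_X ✓.
  U = {4}: f^{-1}(U) = {2} ∈ τ_X ✓.
  U = {1, 3}: f^{-1}(U) = {0} ∈ τ_X ✓.
  U = {1, 4}: f^{-1}(U) = {2} ∈ τ_X ✓.
  U = {1, 3, 4}: f^{-1}(U) = {0, 2} ∈ τ_X ✓.
  U = {1, 2, 3, 4}: f^{-1}(U) = {0, 1, 2} ∈ τ_X ✓.
Every preimage lies in τ_X, so f IS continuous.


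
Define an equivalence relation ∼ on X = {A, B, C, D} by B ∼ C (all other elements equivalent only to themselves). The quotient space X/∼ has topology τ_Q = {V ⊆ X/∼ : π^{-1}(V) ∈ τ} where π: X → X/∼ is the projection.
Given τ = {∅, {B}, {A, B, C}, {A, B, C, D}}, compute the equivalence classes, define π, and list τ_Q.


X/∼ = {[A], [B=C], [D]}; |τ_Q| = 3.

Equivalence classes: [A], [B=C], [D].
Quotient map π: X → X/∼ sends A ↦ [A], B ↦ [B=C], C ↦ [B=C], D ↦ [D].
For each subset V ⊆ X/∼, compute π^{-1}(V) ⊆ X and check whether π^{-1}(V) ∈ τ. V is open in τ_Q iff π^{-1}(V) ∈ τ.
  V = {}: π^{-1}(V) = ∅ ∈ τ ✓.
  V = {[A]}: π^{-1}(V) = {A} ∉ τ ✗.
  V = {[B=C]}: π^{-1}(V) = {B, C} ∉ τ ✗.
  V = {[A], [B=C]}: π^{-1}(V) = {A, B, C} ∈ τ ✓.
  V = {[D]}: π^{-1}(V) = {D} ∉ τ ✗.
  V = {[A], [D]}: π^{-1}(V) = {A, D} ∉ τ ✗.
  V = {[B=C], [D]}: π^{-1}(V) = {B, C, D} ∉ τ ✗.
  V = {[A], [B=C], [D]}: π^{-1}(V) = {A, B, C, D} ∈ τ ✓.
Open sets in the quotient: τ_Q = {{}, {[A], [B=C]}, {[A], [B=C], [D]}} (3 elements).


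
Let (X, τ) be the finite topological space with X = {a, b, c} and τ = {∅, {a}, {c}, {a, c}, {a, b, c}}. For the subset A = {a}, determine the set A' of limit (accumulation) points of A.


A' = {b}

For each x ∈ X, list the open sets U ∈ τ with x ∈ U, then check whether U ∩ (A ∖ {x}) ≠ ∅ for every such U.
  x = a: open {a} ∋ x has {a} ∩ (A ∖ {a}) = ∅, so x is NOT a limit point.
  x = b: opens ∋ x are {a, b, c}; each meets A ∖ {b}, so x IS a limit point.
  x = c: open {c} ∋ x has {c} ∩ (A ∖ {c}) = ∅, so x is NOT a limit point.
Collecting: A' = {b}.


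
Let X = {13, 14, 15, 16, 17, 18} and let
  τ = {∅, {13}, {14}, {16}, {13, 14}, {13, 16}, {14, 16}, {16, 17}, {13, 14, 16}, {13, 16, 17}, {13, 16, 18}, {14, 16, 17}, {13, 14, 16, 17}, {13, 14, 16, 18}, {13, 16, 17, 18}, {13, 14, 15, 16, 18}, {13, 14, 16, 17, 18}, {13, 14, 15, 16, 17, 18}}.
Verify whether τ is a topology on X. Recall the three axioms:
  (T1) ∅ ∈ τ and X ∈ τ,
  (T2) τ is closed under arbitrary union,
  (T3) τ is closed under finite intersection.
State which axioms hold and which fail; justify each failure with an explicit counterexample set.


τ IS a topology on X.

Axiom (T1): ∅ ∈ τ? Yes; X ∈ τ? Yes.
Axiom (T2/T3): check pairwise unions and intersections of members of τ.
All pairwise intersections and unions checked — each lies in τ. Therefore τ satisfies (T1), (T2), (T3): it IS a topology on X.


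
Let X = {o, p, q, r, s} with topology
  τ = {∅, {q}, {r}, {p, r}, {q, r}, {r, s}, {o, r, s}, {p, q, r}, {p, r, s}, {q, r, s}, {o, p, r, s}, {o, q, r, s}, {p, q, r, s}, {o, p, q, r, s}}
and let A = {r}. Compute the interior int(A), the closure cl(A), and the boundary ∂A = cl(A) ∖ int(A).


int(A) = {r}, cl(A) = {o, p, r, s}, ∂A = {o, p, s}.

Closed sets in (X, τ) are complements of opens:
  closed(X, τ) = {∅, {o}, {p}, {q}, {o, p}, {o, q}, {o, s}, {p, q}, {o, p, q}, {o, p, s}, {o, q, s}, {o, p, q, s}, {o, p, r, s}, {o, p, q, r, s}}.
int(A) = ⋃ {U ∈ τ : U ⊆ A}. Opens contained in A: ∅, {r}.
Taking the union of these: int(A) = {r}.
cl(A) = ⋂ {C closed : A ⊆ C}. Closed sets containing A: {o, p, r, s}, {o, p, q, r, s}.
Intersecting these: cl(A) = {o, p, r, s}.
∂A = cl(A) ∖ int(A) = {o, p, r, s} ∖ {r} = {o, p, s}.


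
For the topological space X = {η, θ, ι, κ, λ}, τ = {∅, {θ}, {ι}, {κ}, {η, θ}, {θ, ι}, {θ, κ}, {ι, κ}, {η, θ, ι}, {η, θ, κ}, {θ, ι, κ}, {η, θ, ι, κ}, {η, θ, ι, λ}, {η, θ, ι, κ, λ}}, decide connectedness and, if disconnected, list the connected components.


(X, τ) is disconnected; components = [{κ}, {η, θ, ι, λ}].

Find clopen sets (U ∈ τ with X ∖ U ∈ τ):
  U = ∅, X ∖ U = {η, θ, ι, κ, λ} — both open, so U is clopen.
  U = {κ}, X ∖ U = {η, θ, ι, λ} — both open, so U is clopen.
  U = {η, θ, ι, λ}, X ∖ U = {κ} — both open, so U is clopen.
  U = {η, θ, ι, κ, λ}, X ∖ U = ∅ — both open, so U is clopen.
Nontrivial clopen(s) exist: e.g. {η, θ, ι, λ}. So (X, τ) is disconnected.
Compute connected components by grouping points that agree on all clopens:
  component: {κ}
  component: {η, θ, ι, λ}


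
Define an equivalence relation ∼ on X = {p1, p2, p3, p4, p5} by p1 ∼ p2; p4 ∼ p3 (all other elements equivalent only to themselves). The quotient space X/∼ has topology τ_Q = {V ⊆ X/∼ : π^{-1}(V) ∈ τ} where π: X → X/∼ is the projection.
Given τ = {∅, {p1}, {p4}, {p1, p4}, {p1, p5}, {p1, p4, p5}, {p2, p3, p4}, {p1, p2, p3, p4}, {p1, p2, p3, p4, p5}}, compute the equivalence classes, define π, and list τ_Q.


X/∼ = {[p1=p2], [p3=p4], [p5]}; |τ_Q| = 3.

Equivalence classes: [p1=p2], [p3=p4], [p5].
Quotient map π: X → X/∼ sends p1 ↦ [p1=p2], p2 ↦ [p1=p2], p3 ↦ [p3=p4], p4 ↦ [p3=p4], p5 ↦ [p5].
For each subset V ⊆ X/∼, compute π^{-1}(V) ⊆ X and check whether π^{-1}(V) ∈ τ. V is open in τ_Q iff π^{-1}(V) ∈ τ.
  V = {}: π^{-1}(V) = ∅ ∈ τ ✓.
  V = {[p1=p2]}: π^{-1}(V) = {p1, p2} ∉ τ ✗.
  V = {[p3=p4]}: π^{-1}(V) = {p3, p4} ∉ τ ✗.
  V = {[p1=p2], [p3=p4]}: π^{-1}(V) = {p1, p2, p3, p4} ∈ τ ✓.
  V = {[p5]}: π^{-1}(V) = {p5} ∉ τ ✗.
  V = {[p1=p2], [p5]}: π^{-1}(V) = {p1, p2, p5} ∉ τ ✗.
  V = {[p3=p4], [p5]}: π^{-1}(V) = {p3, p4, p5} ∉ τ ✗.
  V = {[p1=p2], [p3=p4], [p5]}: π^{-1}(V) = {p1, p2, p3, p4, p5} ∈ τ ✓.
Open sets in the quotient: τ_Q = {{}, {[p1=p2], [p3=p4]}, {[p1=p2], [p3=p4], [p5]}} (3 elements).


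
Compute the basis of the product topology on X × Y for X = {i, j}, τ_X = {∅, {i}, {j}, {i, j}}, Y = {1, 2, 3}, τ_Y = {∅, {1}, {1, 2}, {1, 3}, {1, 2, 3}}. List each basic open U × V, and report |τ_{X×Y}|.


Basis B = {∅ × ∅, {i} × {1}, {j} × {1}, {i} × {1, 2}, {i} × {1, 3}, {i, j} × {1}, {j} × {1, 2}, {j} × {1, 3}, {i} × {1, 2, 3}, {j} × {1, 2, 3}, {i, j} × {1, 2}, {i, j} × {1, 3}, {i, j} × {1, 2, 3}}; |τ_{X×Y}| = 25.

Enumerate products U × V with U ∈ τ_X, V ∈ τ_Y (deduplicated):
  ∅ × ∅ = {} (∅)
  {i} × {1} = {(i,1)}
  {j} × {1} = {(j,1)}
  {i} × {1, 2} = {(i,1), (i,2)}
  {i} × {1, 3} = {(i,1), (i,3)}
  {i, j} × {1} = {(i,1), (j,1)}
  {j} × {1, 2} = {(j,1), (j,2)}
  {j} × {1, 3} = {(j,1), (j,3)}
  {i} × {1, 2, 3} = {(i,1), (i,2), (i,3)}
  {j} × {1, 2, 3} = {(j,1), (j,2), (j,3)}
  {i, j} × {1, 2} = {(i,1), (i,2), (j,1), (j,2)}
  {i, j} × {1, 3} = {(i,1), (i,3), (j,1), (j,3)}
  {i, j} × {1, 2, 3} = {(i,1), (i,2), (i,3), (j,1), (j,2), (j,3)}
These 13 distinct sets form the basis B.
Close under arbitrary unions to get τ_{X×Y}; counting gives |τ_{X×Y}| = 25.


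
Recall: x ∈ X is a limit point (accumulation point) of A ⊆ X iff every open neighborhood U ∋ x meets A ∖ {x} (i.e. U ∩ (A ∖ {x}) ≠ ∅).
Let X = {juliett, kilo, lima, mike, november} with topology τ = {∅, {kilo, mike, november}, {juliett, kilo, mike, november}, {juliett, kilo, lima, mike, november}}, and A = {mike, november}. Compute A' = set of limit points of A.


A' = {juliett, kilo, lima, mike, november}

For each x ∈ X, list the open sets U ∈ τ with x ∈ U, then check whether U ∩ (A ∖ {x}) ≠ ∅ for every such U.
  x = juliett: opens ∋ x are {juliett, kilo, mike, november}, {juliett, kilo, lima, mike, november}; each meets A ∖ {juliett}, so x IS a limit point.
  x = kilo: opens ∋ x are {kilo, mike, november}, {juliett, kilo, mike, november}, {juliett, kilo, lima, mike, november}; each meets A ∖ {kilo}, so x IS a limit point.
  x = lima: opens ∋ x are {juliett, kilo, lima, mike, november}; each meets A ∖ {lima}, so x IS a limit point.
  x = mike: opens ∋ x are {kilo, mike, november}, {juliett, kilo, mike, november}, {juliett, kilo, lima, mike, november}; each meets A ∖ {mike}, so x IS a limit point.
  x = november: opens ∋ x are {kilo, mike, november}, {juliett, kilo, mike, november}, {juliett, kilo, lima, mike, november}; each meets A ∖ {november}, so x IS a limit point.
Collecting: A' = {juliett, kilo, lima, mike, november}.


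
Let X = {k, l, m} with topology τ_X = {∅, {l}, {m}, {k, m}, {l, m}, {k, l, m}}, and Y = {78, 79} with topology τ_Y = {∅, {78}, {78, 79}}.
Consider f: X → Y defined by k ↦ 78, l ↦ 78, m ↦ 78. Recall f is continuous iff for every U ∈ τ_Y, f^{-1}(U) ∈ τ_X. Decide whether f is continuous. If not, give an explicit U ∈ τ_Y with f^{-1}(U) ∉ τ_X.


f IS continuous.

Compute f^{-1}(U) for each U ∈ τ_Y:
  U = ∅: f^{-1}(U) = ∅ ∈ τ_X ✓.
  U = {78}: f^{-1}(U) = {k, l, m} ∈ τ_X ✓.
  U = {78, 79}: f^{-1}(U) = {k, l, m} ∈ τ_X ✓.
Every preimage lies in τ_X, so f IS continuous.


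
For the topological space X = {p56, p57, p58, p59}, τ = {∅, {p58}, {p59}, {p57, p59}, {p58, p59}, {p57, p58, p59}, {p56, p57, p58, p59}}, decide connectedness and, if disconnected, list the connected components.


(X, τ) is connected.

Find clopen sets (U ∈ τ with X ∖ U ∈ τ):
  U = ∅, X ∖ U = {p56, p57, p58, p59} — both open, so U is clopen.
  U = {p56, p57, p58, p59}, X ∖ U = ∅ — both open, so U is clopen.
Only trivial clopens (∅ and X) exist, so (X, τ) is connected.
Compute connected components by grouping points that agree on all clopens:
  component: {p56, p57, p58, p59}


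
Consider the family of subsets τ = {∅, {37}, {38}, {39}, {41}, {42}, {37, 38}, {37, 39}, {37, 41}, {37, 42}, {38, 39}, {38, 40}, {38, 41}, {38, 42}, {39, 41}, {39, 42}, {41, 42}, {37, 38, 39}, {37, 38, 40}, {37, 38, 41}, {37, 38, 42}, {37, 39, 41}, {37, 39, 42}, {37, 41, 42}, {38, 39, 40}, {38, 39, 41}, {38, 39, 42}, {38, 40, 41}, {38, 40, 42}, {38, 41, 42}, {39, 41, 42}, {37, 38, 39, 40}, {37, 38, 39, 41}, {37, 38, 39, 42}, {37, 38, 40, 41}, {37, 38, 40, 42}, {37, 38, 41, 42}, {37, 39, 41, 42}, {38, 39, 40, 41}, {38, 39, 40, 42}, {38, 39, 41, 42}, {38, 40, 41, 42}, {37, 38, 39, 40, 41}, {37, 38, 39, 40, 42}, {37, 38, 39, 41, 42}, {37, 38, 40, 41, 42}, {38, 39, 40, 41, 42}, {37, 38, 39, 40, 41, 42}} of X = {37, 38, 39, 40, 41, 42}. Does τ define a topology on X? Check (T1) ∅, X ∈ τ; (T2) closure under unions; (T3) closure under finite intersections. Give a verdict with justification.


τ IS a topology on X.

Axiom (T1): ∅ ∈ τ? Yes; X ∈ τ? Yes.
Axiom (T2/T3): check pairwise unions and intersections of members of τ.
All pairwise intersections and unions checked — each lies in τ. Therefore τ satisfies (T1), (T2), (T3): it IS a topology on X.


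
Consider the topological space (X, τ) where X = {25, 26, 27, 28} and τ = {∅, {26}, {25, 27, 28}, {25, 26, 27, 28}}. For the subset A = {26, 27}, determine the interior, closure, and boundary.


int(A) = {26}, cl(A) = {25, 26, 27, 28}, ∂A = {25, 27, 28}.

Closed sets in (X, τ) are complements of opens:
  closed(X, τ) = {∅, {26}, {25, 27, 28}, {25, 26, 27, 28}}.
int(A) = ⋃ {U ∈ τ : U ⊆ A}. Opens contained in A: ∅, {26}.
Taking the union of these: int(A) = {26}.
cl(A) = ⋂ {C closed : A ⊆ C}. Closed sets containing A: {25, 26, 27, 28}.
Intersecting these: cl(A) = {25, 26, 27, 28}.
∂A = cl(A) ∖ int(A) = {25, 26, 27, 28} ∖ {26} = {25, 27, 28}.


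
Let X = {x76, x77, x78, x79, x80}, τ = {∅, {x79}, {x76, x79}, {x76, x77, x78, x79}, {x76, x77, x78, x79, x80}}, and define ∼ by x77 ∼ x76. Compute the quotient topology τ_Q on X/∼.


X/∼ = {[x76=x77], [x78], [x79], [x80]}; |τ_Q| = 4.

Equivalence classes: [x76=x77], [x78], [x79], [x80].
Quotient map π: X → X/∼ sends x76 ↦ [x76=x77], x77 ↦ [x76=x77], x78 ↦ [x78], x79 ↦ [x79], x80 ↦ [x80].
For each subset V ⊆ X/∼, compute π^{-1}(V) ⊆ X and check whether π^{-1}(V) ∈ τ. V is open in τ_Q iff π^{-1}(V) ∈ τ.
  V = {}: π^{-1}(V) = ∅ ∈ τ ✓.
  V = {[x76=x77]}: π^{-1}(V) = {x76, x77} ∉ τ ✗.
  V = {[x78]}: π^{-1}(V) = {x78} ∉ τ ✗.
  V = {[x76=x77], [x78]}: π^{-1}(V) = {x76, x77, x78} ∉ τ ✗.
  V = {[x79]}: π^{-1}(V) = {x79} ∈ τ ✓.
  V = {[x76=x77], [x79]}: π^{-1}(V) = {x76, x77, x79} ∉ τ ✗.
  V = {[x78], [x79]}: π^{-1}(V) = {x78, x79} ∉ τ ✗.
  V = {[x76=x77], [x78], [x79]}: π^{-1}(V) = {x76, x77, x78, x79} ∈ τ ✓.
  V = {[x80]}: π^{-1}(V) = {x80} ∉ τ ✗.
  V = {[x76=x77], [x80]}: π^{-1}(V) = {x76, x77, x80} ∉ τ ✗.
  V = {[x78], [x80]}: π^{-1}(V) = {x78, x80} ∉ τ ✗.
  V = {[x76=x77], [x78], [x80]}: π^{-1}(V) = {x76, x77, x78, x80} ∉ τ ✗.
  V = {[x79], [x80]}: π^{-1}(V) = {x79, x80} ∉ τ ✗.
  V = {[x76=x77], [x79], [x80]}: π^{-1}(V) = {x76, x77, x79, x80} ∉ τ ✗.
  V = {[x78], [x79], [x80]}: π^{-1}(V) = {x78, x79, x80} ∉ τ ✗.
  V = {[x76=x77], [x78], [x79], [x80]}: π^{-1}(V) = {x76, x77, x78, x79, x80} ∈ τ ✓.
Open sets in the quotient: τ_Q = {{}, {[x79]}, {[x76=x77], [x78], [x79]}, {[x76=x77], [x78], [x79], [x80]}} (4 elements).


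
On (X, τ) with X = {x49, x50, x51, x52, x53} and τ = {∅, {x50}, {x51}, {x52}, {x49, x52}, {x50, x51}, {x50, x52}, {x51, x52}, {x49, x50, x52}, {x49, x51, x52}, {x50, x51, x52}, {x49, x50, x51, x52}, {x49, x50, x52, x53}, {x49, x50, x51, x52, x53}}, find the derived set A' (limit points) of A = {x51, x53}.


A' = ∅

For each x ∈ X, list the open sets U ∈ τ with x ∈ U, then check whether U ∩ (A ∖ {x}) ≠ ∅ for every such U.
  x = x49: open {x49, x52} ∋ x has {x49, x52} ∩ (A ∖ {x49}) = ∅, so x is NOT a limit point.
  x = x50: open {x50} ∋ x has {x50} ∩ (A ∖ {x50}) = ∅, so x is NOT a limit point.
  x = x51: open {x51} ∋ x has {x51} ∩ (A ∖ {x51}) = ∅, so x is NOT a limit point.
  x = x52: open {x52} ∋ x has {x52} ∩ (A ∖ {x52}) = ∅, so x is NOT a limit point.
  x = x53: open {x49, x50, x52, x53} ∋ x has {x49, x50, x52, x53} ∩ (A ∖ {x53}) = ∅, so x is NOT a limit point.
Collecting: A' = ∅.


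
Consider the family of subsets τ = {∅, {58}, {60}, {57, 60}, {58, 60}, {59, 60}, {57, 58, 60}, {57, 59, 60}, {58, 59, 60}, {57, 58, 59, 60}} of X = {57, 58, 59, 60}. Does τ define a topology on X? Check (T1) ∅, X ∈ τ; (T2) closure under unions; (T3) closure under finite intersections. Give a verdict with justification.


τ IS a topology on X.

Axiom (T1): ∅ ∈ τ? Yes; X ∈ τ? Yes.
Axiom (T2/T3): check pairwise unions and intersections of members of τ.
All pairwise intersections and unions checked — each lies in τ. Therefore τ satisfies (T1), (T2), (T3): it IS a topology on X.


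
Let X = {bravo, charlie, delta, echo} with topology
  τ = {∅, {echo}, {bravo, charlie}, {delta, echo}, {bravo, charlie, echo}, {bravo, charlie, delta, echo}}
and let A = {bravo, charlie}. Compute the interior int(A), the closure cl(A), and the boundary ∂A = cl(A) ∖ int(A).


int(A) = {bravo, charlie}, cl(A) = {bravo, charlie}, ∂A = ∅.

Closed sets in (X, τ) are complements of opens:
  closed(X, τ) = {∅, {delta}, {bravo, charlie}, {delta, echo}, {bravo, charlie, delta}, {bravo, charlie, delta, echo}}.
int(A) = ⋃ {U ∈ τ : U ⊆ A}. Opens contained in A: ∅, {bravo, charlie}.
Taking the union of these: int(A) = {bravo, charlie}.
cl(A) = ⋂ {C closed : A ⊆ C}. Closed sets containing A: {bravo, charlie}, {bravo, charlie, delta}, {bravo, charlie, delta, echo}.
Intersecting these: cl(A) = {bravo, charlie}.
∂A = cl(A) ∖ int(A) = {bravo, charlie} ∖ {bravo, charlie} = ∅.


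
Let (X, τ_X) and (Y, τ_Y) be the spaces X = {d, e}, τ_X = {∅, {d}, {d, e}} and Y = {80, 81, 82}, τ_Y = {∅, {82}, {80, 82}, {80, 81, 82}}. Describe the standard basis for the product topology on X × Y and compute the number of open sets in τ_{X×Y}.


Basis B = {∅ × ∅, {d} × {82}, {d} × {80, 82}, {d, e} × {82}, {d} × {80, 81, 82}, {d, e} × {80, 82}, {d, e} × {80, 81, 82}}; |τ_{X×Y}| = 10.

Enumerate products U × V with U ∈ τ_X, V ∈ τ_Y (deduplicated):
  ∅ × ∅ = {} (∅)
  {d} × {82} = {(d,82)}
  {d} × {80, 82} = {(d,80), (d,82)}
  {d, e} × {82} = {(d,82), (e,82)}
  {d} × {80, 81, 82} = {(d,80), (d,81), (d,82)}
  {d, e} × {80, 82} = {(d,80), (d,82), (e,80), (e,82)}
  {d, e} × {80, 81, 82} = {(d,80), (d,81), (d,82), (e,80), (e,81), (e,82)}
These 7 distinct sets form the basis B.
Close under arbitrary unions to get τ_{X×Y}; counting gives |τ_{X×Y}| = 10.


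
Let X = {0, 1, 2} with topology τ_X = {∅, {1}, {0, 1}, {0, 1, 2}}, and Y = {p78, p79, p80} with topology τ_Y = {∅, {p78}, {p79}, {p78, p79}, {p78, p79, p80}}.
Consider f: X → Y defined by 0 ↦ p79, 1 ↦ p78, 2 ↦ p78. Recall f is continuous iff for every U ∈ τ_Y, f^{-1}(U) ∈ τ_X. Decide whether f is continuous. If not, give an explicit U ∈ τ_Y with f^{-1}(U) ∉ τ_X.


f is NOT continuous.

Compute f^{-1}(U) for each U ∈ τ_Y:
  U = ∅: f^{-1}(U) = ∅ ∈ τ_X ✓.
  U = {p78}: f^{-1}(U) = {1, 2} ∉ τ_X ✗.
  U = {p79}: f^{-1}(U) = {0} ∉ τ_X ✗.
  U = {p78, p79}: f^{-1}(U) = {0, 1, 2} ∈ τ_X ✓.
  U = {p78, p79, p80}: f^{-1}(U) = {0, 1, 2} ∈ τ_X ✓.
Found U = {p78} with f^{-1}(U) = {1, 2} not in τ_X. Therefore f is NOT continuous.


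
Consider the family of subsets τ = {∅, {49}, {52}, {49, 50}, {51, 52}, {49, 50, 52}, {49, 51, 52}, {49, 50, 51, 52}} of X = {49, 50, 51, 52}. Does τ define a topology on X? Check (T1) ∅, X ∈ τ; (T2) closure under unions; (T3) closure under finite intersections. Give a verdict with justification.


τ is NOT a topology on X.

Axiom (T1): ∅ ∈ τ? Yes; X ∈ τ? Yes.
Axiom (T2/T3): check pairwise unions and intersections of members of τ.
Counterexample for (T2): {49} ∪ {52} = {49, 52} ∉ τ. Therefore τ is NOT a topology.


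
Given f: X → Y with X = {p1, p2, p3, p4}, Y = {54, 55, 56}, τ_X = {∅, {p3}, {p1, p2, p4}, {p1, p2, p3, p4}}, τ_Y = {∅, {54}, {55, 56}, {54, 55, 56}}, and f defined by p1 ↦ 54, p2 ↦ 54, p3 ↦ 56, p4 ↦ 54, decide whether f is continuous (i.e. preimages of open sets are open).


f IS continuous.

Compute f^{-1}(U) for each U ∈ τ_Y:
  U = ∅: f^{-1}(U) = ∅ ∈ τ_X ✓.
  U = {54}: f^{-1}(U) = {p1, p2, p4} ∈ τ_X ✓.
  U = {55, 56}: f^{-1}(U) = {p3} ∈ τ_X ✓.
  U = {54, 55, 56}: f^{-1}(U) = {p1, p2, p3, p4} ∈ τ_X ✓.
Every preimage lies in τ_X, so f IS continuous.


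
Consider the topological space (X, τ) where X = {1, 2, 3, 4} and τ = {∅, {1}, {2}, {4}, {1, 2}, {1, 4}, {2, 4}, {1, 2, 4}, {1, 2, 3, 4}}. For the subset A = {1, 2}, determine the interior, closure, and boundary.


int(A) = {1, 2}, cl(A) = {1, 2, 3}, ∂A = {3}.

Closed sets in (X, τ) are complements of opens:
  closed(X, τ) = {∅, {3}, {1, 3}, {2, 3}, {3, 4}, {1, 2, 3}, {1, 3, 4}, {2, 3, 4}, {1, 2, 3, 4}}.
int(A) = ⋃ {U ∈ τ : U ⊆ A}. Opens contained in A: ∅, {1}, {2}, {1, 2}.
Taking the union of these: int(A) = {1, 2}.
cl(A) = ⋂ {C closed : A ⊆ C}. Closed sets containing A: {1, 2, 3}, {1, 2, 3, 4}.
Intersecting these: cl(A) = {1, 2, 3}.
∂A = cl(A) ∖ int(A) = {1, 2, 3} ∖ {1, 2} = {3}.


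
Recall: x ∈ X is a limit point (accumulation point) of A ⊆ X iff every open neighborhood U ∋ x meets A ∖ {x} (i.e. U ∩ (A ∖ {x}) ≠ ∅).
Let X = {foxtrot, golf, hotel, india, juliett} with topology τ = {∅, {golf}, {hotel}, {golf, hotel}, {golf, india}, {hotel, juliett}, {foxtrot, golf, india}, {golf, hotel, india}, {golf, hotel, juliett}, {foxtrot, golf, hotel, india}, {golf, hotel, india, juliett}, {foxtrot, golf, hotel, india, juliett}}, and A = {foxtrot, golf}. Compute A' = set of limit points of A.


A' = {foxtrot, india}

For each x ∈ X, list the open sets U ∈ τ with x ∈ U, then check whether U ∩ (A ∖ {x}) ≠ ∅ for every such U.
  x = foxtrot: opens ∋ x are {foxtrot, golf, india}, {foxtrot, golf, hotel, india}, {foxtrot, golf, hotel, india, juliett}; each meets A ∖ {foxtrot}, so x IS a limit point.
  x = golf: open {golf} ∋ x has {golf} ∩ (A ∖ {golf}) = ∅, so x is NOT a limit point.
  x = hotel: open {hotel} ∋ x has {hotel} ∩ (A ∖ {hotel}) = ∅, so x is NOT a limit point.
  x = india: opens ∋ x are {golf, india}, {foxtrot, golf, india}, {golf, hotel, india}, {foxtrot, golf, hotel, india}, {golf, hotel, india, juliett}, {foxtrot, golf, hotel, india, juliett}; each meets A ∖ {india}, so x IS a limit point.
  x = juliett: open {hotel, juliett} ∋ x has {hotel, juliett} ∩ (A ∖ {juliett}) = ∅, so x is NOT a limit point.
Collecting: A' = {foxtrot, india}.


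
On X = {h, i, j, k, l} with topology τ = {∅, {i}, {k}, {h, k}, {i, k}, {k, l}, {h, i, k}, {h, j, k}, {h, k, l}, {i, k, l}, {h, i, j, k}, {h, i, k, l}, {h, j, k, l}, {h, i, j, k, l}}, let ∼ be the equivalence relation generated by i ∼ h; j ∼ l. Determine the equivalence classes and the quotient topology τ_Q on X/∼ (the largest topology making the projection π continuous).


X/∼ = {[h=i], [j=l], [k]}; |τ_Q| = 4.

Equivalence classes: [h=i], [j=l], [k].
Quotient map π: X → X/∼ sends h ↦ [h=i], i ↦ [h=i], j ↦ [j=l], k ↦ [k], l ↦ [j=l].
For each subset V ⊆ X/∼, compute π^{-1}(V) ⊆ X and check whether π^{-1}(V) ∈ τ. V is open in τ_Q iff π^{-1}(V) ∈ τ.
  V = {}: π^{-1}(V) = ∅ ∈ τ ✓.
  V = {[h=i]}: π^{-1}(V) = {h, i} ∉ τ ✗.
  V = {[j=l]}: π^{-1}(V) = {j, l} ∉ τ ✗.
  V = {[h=i], [j=l]}: π^{-1}(V) = {h, i, j, l} ∉ τ ✗.
  V = {[k]}: π^{-1}(V) = {k} ∈ τ ✓.
  V = {[h=i], [k]}: π^{-1}(V) = {h, i, k} ∈ τ ✓.
  V = {[j=l], [k]}: π^{-1}(V) = {j, k, l} ∉ τ ✗.
  V = {[h=i], [j=l], [k]}: π^{-1}(V) = {h, i, j, k, l} ∈ τ ✓.
Open sets in the quotient: τ_Q = {{}, {[k]}, {[h=i], [k]}, {[h=i], [j=l], [k]}} (4 elements).


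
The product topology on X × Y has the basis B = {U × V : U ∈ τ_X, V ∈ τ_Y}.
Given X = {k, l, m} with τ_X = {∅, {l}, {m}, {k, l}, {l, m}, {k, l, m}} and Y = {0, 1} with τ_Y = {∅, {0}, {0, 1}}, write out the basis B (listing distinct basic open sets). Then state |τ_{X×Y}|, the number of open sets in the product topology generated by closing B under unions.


Basis B = {∅ × ∅, {l} × {0}, {m} × {0}, {k, l} × {0}, {l} × {0, 1}, {l, m} × {0}, {m} × {0, 1}, {k, l, m} × {0}, {k, l} × {0, 1}, {l, m} × {0, 1}, {k, l, m} × {0, 1}}; |τ_{X×Y}| = 18.

Enumerate products U × V with U ∈ τ_X, V ∈ τ_Y (deduplicated):
  ∅ × ∅ = {} (∅)
  {l} × {0} = {(l,0)}
  {m} × {0} = {(m,0)}
  {k, l} × {0} = {(k,0), (l,0)}
  {l} × {0, 1} = {(l,0), (l,1)}
  {l, m} × {0} = {(l,0), (m,0)}
  {m} × {0, 1} = {(m,0), (m,1)}
  {k, l, m} × {0} = {(k,0), (l,0), (m,0)}
  {k, l} × {0, 1} = {(k,0), (k,1), (l,0), (l,1)}
  {l, m} × {0, 1} = {(l,0), (l,1), (m,0), (m,1)}
  {k, l, m} × {0, 1} = {(k,0), (k,1), (l,0), (l,1), (m,0), (m,1)}
These 11 distinct sets form the basis B.
Close under arbitrary unions to get τ_{X×Y}; counting gives |τ_{X×Y}| = 18.
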